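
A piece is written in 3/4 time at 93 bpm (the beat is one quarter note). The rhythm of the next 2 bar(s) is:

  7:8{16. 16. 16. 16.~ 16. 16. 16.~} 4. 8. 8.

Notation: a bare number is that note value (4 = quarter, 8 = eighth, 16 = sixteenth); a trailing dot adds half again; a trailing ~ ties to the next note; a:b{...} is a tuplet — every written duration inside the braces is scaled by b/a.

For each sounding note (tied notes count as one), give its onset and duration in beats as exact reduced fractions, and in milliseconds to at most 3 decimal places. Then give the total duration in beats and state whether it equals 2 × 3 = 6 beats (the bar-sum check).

1) 0.0ms=0b +276.498ms=3/7b
2) 276.498ms=3/7b +276.498ms=3/7b
3) 552.995ms=6/7b +276.498ms=3/7b
4) 829.493ms=9/7b +552.995ms=6/7b
5) 1382.488ms=15/7b +276.498ms=3/7b
6) 1658.986ms=18/7b +1244.24ms=27/14b
7) 2903.226ms=9/2b +483.871ms=3/4b
8) 3387.097ms=21/4b +483.871ms=3/4b
Σ=6b of 6 (93bpm 3/4) — PASS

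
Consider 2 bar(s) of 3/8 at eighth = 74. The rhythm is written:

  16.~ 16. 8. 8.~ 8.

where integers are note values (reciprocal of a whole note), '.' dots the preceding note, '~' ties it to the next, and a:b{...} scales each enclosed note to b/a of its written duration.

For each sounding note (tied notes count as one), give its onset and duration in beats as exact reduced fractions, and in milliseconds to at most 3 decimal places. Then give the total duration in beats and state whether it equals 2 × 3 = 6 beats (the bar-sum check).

1) 0.0ms=0b +1216.216ms=3/2b
2) 1216.216ms=3/2b +1216.216ms=3/2b
3) 2432.432ms=3b +2432.432ms=3b
Σ=6b of 6 (74bpm 3/8) — PASS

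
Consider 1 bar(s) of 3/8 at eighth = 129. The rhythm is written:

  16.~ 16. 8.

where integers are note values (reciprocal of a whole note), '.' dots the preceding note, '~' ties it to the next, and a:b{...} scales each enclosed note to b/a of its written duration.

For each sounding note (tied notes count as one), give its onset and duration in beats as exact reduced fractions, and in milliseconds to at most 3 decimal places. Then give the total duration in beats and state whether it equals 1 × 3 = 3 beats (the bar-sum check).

1) 0.0ms=0b +697.674ms=3/2b
2) 697.674ms=3/2b +697.674ms=3/2b
Σ=3b of 3 (129bpm 3/8) — PASS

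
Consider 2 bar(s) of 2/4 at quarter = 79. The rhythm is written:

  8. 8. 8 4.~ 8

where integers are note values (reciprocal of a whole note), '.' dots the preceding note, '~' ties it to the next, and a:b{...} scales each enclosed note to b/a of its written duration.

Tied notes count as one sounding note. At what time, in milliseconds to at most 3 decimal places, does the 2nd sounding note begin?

1. 0.0ms @ 0 + 569.62ms (3/4)
2. 569.62ms @ 3/4 + 569.62ms (3/4)
3. 1139.241ms @ 3/2 + 379.747ms (1/2)
4. 1518.987ms @ 2 + 1518.987ms (2)

note 2 onset = 3/4b = 569.62ms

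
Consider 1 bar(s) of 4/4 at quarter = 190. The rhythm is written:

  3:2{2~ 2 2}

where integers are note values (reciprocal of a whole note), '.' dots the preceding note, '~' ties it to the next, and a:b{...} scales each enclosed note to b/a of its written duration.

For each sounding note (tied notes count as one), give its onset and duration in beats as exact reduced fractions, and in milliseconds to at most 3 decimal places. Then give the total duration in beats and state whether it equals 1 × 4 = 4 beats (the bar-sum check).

1) 0.0ms=0b +842.105ms=8/3b
2) 842.105ms=8/3b +421.053ms=4/3b
Σ=4b of 4 (190bpm 4/4) — PASS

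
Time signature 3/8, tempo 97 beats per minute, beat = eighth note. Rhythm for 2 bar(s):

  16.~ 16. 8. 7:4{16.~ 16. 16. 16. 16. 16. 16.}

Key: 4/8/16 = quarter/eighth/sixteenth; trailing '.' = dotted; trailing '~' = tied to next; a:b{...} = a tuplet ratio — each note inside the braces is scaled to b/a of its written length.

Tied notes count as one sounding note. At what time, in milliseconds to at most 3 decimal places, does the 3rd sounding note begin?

1. 0.0ms @ 0 + 927.835ms (3/2)
2. 927.835ms @ 3/2 + 927.835ms (3/2)
3. 1855.67ms @ 3 + 530.191ms (6/7)
4. 2385.862ms @ 27/7 + 265.096ms (3/7)
5. 2650.957ms @ 30/7 + 265.096ms (3/7)
6. 2916.053ms @ 33/7 + 265.096ms (3/7)
7. 3181.149ms @ 36/7 + 265.096ms (3/7)
8. 3446.244ms @ 39/7 + 265.096ms (3/7)

note 3 onset = 3b = 1855.67ms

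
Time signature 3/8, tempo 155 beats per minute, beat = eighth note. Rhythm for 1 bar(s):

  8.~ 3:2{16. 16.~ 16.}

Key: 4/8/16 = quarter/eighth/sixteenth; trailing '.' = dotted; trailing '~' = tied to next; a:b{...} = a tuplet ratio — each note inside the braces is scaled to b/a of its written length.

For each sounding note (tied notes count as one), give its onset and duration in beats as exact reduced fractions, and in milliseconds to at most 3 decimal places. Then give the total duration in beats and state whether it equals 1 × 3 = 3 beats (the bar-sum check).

1) 0.0ms=0b +774.194ms=2b
2) 774.194ms=2b +387.097ms=1b
Σ=3b of 3 (155bpm 3/8) — PASS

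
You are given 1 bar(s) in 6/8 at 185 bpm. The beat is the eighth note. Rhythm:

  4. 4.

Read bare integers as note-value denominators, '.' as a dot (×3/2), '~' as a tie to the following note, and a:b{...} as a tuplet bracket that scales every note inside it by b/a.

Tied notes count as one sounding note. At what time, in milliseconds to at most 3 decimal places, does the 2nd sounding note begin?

1. 0.0ms @ 0 + 972.973ms (3)
2. 972.973ms @ 3 + 972.973ms (3)

note 2 onset = 3b = 972.973ms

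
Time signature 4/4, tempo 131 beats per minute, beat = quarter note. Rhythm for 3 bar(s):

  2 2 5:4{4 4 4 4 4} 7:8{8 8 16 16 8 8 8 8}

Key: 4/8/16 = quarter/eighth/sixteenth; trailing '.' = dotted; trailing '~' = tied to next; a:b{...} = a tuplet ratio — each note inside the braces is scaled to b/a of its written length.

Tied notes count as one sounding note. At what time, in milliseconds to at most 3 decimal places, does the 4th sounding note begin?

note 4 onset = 24/5b = 2198.473ms

1. 0.0ms @ 0 + 916.031ms (2)
2. 916.031ms @ 2 + 916.031ms (2)
3. 1832.061ms @ 4 + 366.412ms (4/5)
4. 2198.473ms @ 24/5 + 366.412ms (4/5)
5. 2564.885ms @ 28/5 + 366.412ms (4/5)
6. 2931.298ms @ 32/5 + 366.412ms (4/5)
7. 3297.71ms @ 36/5 + 366.412ms (4/5)
8. 3664.122ms @ 8 + 261.723ms (4/7)
9. 3925.845ms @ 60/7 + 261.723ms (4/7)
10. 4187.568ms @ 64/7 + 130.862ms (2/7)
11. 4318.43ms @ 66/7 + 130.862ms (2/7)
12. 4449.291ms @ 68/7 + 261.723ms (4/7)
13. 4711.014ms @ 72/7 + 261.723ms (4/7)
14. 4972.737ms @ 76/7 + 261.723ms (4/7)
15. 5234.46ms @ 80/7 + 261.723ms (4/7)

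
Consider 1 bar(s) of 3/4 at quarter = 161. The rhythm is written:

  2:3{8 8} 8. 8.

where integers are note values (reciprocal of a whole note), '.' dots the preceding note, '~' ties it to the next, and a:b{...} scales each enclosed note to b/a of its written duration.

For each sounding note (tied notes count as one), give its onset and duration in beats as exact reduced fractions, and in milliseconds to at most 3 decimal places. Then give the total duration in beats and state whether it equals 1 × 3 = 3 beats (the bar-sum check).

1) 0.0ms=0b +279.503ms=3/4b
2) 279.503ms=3/4b +279.503ms=3/4b
3) 559.006ms=3/2b +279.503ms=3/4b
4) 838.509ms=9/4b +279.503ms=3/4b
Σ=3b of 3 (161bpm 3/4) — PASS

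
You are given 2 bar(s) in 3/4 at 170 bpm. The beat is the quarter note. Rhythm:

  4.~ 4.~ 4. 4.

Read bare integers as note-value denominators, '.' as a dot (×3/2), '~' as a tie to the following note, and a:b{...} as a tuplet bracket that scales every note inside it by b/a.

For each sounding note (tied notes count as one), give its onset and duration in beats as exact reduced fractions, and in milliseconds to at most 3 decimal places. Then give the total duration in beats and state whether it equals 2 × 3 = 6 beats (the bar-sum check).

1) 0.0ms=0b +1588.235ms=9/2b
2) 1588.235ms=9/2b +529.412ms=3/2b
Σ=6b of 6 (170bpm 3/4) — PASS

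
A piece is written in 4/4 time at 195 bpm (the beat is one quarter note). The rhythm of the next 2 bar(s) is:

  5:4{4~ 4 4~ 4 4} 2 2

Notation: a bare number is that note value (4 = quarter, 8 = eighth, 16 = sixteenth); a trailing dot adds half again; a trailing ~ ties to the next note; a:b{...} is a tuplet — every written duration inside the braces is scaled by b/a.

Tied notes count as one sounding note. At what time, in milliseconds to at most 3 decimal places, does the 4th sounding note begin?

note 4 onset = 4b = 1230.769ms

1. 0.0ms @ 0 + 492.308ms (8/5)
2. 492.308ms @ 8/5 + 492.308ms (8/5)
3. 984.615ms @ 16/5 + 246.154ms (4/5)
4. 1230.769ms @ 4 + 615.385ms (2)
5. 1846.154ms @ 6 + 615.385ms (2)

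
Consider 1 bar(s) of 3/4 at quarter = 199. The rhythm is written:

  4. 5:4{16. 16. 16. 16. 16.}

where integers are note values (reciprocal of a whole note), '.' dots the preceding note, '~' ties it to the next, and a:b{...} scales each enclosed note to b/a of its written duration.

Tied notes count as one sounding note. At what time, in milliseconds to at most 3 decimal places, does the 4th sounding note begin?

1. 0.0ms @ 0 + 452.261ms (3/2)
2. 452.261ms @ 3/2 + 90.452ms (3/10)
3. 542.714ms @ 9/5 + 90.452ms (3/10)
4. 633.166ms @ 21/10 + 90.452ms (3/10)
5. 723.618ms @ 12/5 + 90.452ms (3/10)
6. 814.07ms @ 27/10 + 90.452ms (3/10)

note 4 onset = 21/10b = 633.166ms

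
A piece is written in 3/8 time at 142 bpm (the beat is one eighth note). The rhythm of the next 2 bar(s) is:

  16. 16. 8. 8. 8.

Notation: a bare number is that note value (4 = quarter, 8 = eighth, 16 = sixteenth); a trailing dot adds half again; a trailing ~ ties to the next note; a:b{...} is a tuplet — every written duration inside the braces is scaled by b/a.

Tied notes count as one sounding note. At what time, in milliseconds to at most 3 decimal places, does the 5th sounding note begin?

1. 0.0ms @ 0 + 316.901ms (3/4)
2. 316.901ms @ 3/4 + 316.901ms (3/4)
3. 633.803ms @ 3/2 + 633.803ms (3/2)
4. 1267.606ms @ 3 + 633.803ms (3/2)
5. 1901.408ms @ 9/2 + 633.803ms (3/2)

note 5 onset = 9/2b = 1901.408ms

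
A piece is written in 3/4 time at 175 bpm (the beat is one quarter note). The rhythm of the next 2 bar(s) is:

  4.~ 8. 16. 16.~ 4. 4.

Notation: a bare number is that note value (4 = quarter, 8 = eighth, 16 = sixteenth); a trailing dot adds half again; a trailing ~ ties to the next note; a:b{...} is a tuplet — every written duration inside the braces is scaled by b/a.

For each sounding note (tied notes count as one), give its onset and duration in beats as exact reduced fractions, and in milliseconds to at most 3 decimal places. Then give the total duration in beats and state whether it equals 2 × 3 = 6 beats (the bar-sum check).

1) 0.0ms=0b +771.429ms=9/4b
2) 771.429ms=9/4b +128.571ms=3/8b
3) 900.0ms=21/8b +642.857ms=15/8b
4) 1542.857ms=9/2b +514.286ms=3/2b
Σ=6b of 6 (175bpm 3/4) — PASS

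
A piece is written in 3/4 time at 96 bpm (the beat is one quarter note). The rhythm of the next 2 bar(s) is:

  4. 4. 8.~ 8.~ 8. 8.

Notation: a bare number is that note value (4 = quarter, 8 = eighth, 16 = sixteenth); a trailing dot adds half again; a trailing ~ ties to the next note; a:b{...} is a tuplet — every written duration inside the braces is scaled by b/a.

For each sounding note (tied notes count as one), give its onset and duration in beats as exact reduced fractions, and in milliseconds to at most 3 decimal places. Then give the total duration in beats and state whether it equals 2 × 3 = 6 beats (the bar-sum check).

1) 0.0ms=0b +937.5ms=3/2b
2) 937.5ms=3/2b +937.5ms=3/2b
3) 1875.0ms=3b +1406.25ms=9/4b
4) 3281.25ms=21/4b +468.75ms=3/4b
Σ=6b of 6 (96bpm 3/4) — PASS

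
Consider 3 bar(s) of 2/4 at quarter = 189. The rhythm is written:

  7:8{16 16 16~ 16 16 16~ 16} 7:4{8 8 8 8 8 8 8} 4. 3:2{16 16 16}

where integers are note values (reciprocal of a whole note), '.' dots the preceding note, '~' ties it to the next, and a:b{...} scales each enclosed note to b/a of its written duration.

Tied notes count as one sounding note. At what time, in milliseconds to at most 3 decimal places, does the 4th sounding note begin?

note 4 onset = 8/7b = 362.812ms

1. 0.0ms @ 0 + 90.703ms (2/7)
2. 90.703ms @ 2/7 + 90.703ms (2/7)
3. 181.406ms @ 4/7 + 181.406ms (4/7)
4. 362.812ms @ 8/7 + 90.703ms (2/7)
5. 453.515ms @ 10/7 + 181.406ms (4/7)
6. 634.921ms @ 2 + 90.703ms (2/7)
7. 725.624ms @ 16/7 + 90.703ms (2/7)
8. 816.327ms @ 18/7 + 90.703ms (2/7)
9. 907.029ms @ 20/7 + 90.703ms (2/7)
10. 997.732ms @ 22/7 + 90.703ms (2/7)
11. 1088.435ms @ 24/7 + 90.703ms (2/7)
12. 1179.138ms @ 26/7 + 90.703ms (2/7)
13. 1269.841ms @ 4 + 476.19ms (3/2)
14. 1746.032ms @ 11/2 + 52.91ms (1/6)
15. 1798.942ms @ 17/3 + 52.91ms (1/6)
16. 1851.852ms @ 35/6 + 52.91ms (1/6)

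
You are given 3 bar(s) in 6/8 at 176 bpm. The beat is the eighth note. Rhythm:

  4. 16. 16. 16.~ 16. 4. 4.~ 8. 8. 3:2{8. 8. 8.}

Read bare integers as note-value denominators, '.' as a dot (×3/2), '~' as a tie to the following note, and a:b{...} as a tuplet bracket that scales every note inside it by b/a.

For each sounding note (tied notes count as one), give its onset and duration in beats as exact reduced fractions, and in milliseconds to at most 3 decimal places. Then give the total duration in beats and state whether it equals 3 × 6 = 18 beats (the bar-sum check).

1) 0.0ms=0b +1022.727ms=3b
2) 1022.727ms=3b +255.682ms=3/4b
3) 1278.409ms=15/4b +255.682ms=3/4b
4) 1534.091ms=9/2b +511.364ms=3/2b
5) 2045.455ms=6b +1022.727ms=3b
6) 3068.182ms=9b +1534.091ms=9/2b
7) 4602.273ms=27/2b +511.364ms=3/2b
8) 5113.636ms=15b +340.909ms=1b
9) 5454.545ms=16b +340.909ms=1b
10) 5795.455ms=17b +340.909ms=1b
Σ=18b of 18 (176bpm 6/8) — PASS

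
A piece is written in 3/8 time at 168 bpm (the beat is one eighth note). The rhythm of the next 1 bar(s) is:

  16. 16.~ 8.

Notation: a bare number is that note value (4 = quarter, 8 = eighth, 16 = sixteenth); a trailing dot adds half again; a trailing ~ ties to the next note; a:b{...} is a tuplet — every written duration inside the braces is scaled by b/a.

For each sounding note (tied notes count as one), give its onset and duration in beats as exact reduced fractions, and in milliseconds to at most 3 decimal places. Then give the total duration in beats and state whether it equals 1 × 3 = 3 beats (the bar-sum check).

1) 0.0ms=0b +267.857ms=3/4b
2) 267.857ms=3/4b +803.571ms=9/4b
Σ=3b of 3 (168bpm 3/8) — PASS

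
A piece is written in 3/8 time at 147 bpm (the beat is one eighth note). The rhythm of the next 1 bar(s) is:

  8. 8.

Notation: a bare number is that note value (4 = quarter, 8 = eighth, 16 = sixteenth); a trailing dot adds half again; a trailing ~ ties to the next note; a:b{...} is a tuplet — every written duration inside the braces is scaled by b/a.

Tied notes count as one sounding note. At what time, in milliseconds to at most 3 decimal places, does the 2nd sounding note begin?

1. 0.0ms @ 0 + 612.245ms (3/2)
2. 612.245ms @ 3/2 + 612.245ms (3/2)

note 2 onset = 3/2b = 612.245ms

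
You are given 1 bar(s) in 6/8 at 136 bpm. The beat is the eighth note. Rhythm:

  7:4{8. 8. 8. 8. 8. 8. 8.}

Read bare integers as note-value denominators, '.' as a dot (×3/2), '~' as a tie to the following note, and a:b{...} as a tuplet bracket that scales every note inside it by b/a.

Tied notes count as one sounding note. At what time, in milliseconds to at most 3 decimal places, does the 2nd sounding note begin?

1. 0.0ms @ 0 + 378.151ms (6/7)
2. 378.151ms @ 6/7 + 378.151ms (6/7)
3. 756.303ms @ 12/7 + 378.151ms (6/7)
4. 1134.454ms @ 18/7 + 378.151ms (6/7)
5. 1512.605ms @ 24/7 + 378.151ms (6/7)
6. 1890.756ms @ 30/7 + 378.151ms (6/7)
7. 2268.908ms @ 36/7 + 378.151ms (6/7)

note 2 onset = 6/7b = 378.151ms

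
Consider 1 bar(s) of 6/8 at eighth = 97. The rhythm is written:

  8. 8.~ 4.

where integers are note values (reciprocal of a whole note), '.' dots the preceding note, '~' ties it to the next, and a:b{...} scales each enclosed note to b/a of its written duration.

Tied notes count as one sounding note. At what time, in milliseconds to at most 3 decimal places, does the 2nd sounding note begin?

note 2 onset = 3/2b = 927.835ms

1. 0.0ms @ 0 + 927.835ms (3/2)
2. 927.835ms @ 3/2 + 2783.505ms (9/2)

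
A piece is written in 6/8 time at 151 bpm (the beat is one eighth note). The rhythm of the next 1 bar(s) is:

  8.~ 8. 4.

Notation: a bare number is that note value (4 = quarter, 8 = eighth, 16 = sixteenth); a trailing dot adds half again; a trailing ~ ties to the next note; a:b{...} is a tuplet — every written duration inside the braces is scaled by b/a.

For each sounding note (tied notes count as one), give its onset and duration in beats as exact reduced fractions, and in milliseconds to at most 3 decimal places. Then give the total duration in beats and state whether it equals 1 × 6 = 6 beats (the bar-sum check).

1) 0.0ms=0b +1192.053ms=3b
2) 1192.053ms=3b +1192.053ms=3b
Σ=6b of 6 (151bpm 6/8) — PASS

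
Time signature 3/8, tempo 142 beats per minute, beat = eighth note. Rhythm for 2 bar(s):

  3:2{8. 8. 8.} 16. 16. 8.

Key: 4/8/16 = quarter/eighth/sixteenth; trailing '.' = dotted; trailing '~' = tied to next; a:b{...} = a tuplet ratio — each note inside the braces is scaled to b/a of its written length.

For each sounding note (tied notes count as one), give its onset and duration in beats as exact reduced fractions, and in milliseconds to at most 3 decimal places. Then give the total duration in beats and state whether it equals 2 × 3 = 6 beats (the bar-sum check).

1) 0.0ms=0b +422.535ms=1b
2) 422.535ms=1b +422.535ms=1b
3) 845.07ms=2b +422.535ms=1b
4) 1267.606ms=3b +316.901ms=3/4b
5) 1584.507ms=15/4b +316.901ms=3/4b
6) 1901.408ms=9/2b +633.803ms=3/2b
Σ=6b of 6 (142bpm 3/8) — PASS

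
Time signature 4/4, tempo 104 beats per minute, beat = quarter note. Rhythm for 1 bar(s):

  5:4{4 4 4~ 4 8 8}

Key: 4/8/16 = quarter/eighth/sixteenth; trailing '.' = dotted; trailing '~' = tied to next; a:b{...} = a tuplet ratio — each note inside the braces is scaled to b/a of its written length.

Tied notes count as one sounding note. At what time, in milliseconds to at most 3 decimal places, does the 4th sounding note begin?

note 4 onset = 16/5b = 1846.154ms

1. 0.0ms @ 0 + 461.538ms (4/5)
2. 461.538ms @ 4/5 + 461.538ms (4/5)
3. 923.077ms @ 8/5 + 923.077ms (8/5)
4. 1846.154ms @ 16/5 + 230.769ms (2/5)
5. 2076.923ms @ 18/5 + 230.769ms (2/5)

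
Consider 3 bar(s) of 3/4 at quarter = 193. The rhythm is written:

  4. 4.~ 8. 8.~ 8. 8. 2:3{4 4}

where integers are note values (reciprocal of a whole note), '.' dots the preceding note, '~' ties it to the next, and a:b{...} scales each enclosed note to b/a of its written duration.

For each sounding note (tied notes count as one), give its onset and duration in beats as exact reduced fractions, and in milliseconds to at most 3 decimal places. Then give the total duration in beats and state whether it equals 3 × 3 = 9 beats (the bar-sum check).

1) 0.0ms=0b +466.321ms=3/2b
2) 466.321ms=3/2b +699.482ms=9/4b
3) 1165.803ms=15/4b +466.321ms=3/2b
4) 1632.124ms=21/4b +233.161ms=3/4b
5) 1865.285ms=6b +466.321ms=3/2b
6) 2331.606ms=15/2b +466.321ms=3/2b
Σ=9b of 9 (193bpm 3/4) — PASS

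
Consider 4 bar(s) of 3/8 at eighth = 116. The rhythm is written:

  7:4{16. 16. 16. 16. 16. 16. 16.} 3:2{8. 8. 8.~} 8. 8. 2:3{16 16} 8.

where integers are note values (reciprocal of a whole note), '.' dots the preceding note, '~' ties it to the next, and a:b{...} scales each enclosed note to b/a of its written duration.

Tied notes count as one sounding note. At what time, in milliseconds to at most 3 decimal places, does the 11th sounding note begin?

note 11 onset = 15/2b = 3879.31ms

1. 0.0ms @ 0 + 221.675ms (3/7)
2. 221.675ms @ 3/7 + 221.675ms (3/7)
3. 443.35ms @ 6/7 + 221.675ms (3/7)
4. 665.025ms @ 9/7 + 221.675ms (3/7)
5. 886.7ms @ 12/7 + 221.675ms (3/7)
6. 1108.374ms @ 15/7 + 221.675ms (3/7)
7. 1330.049ms @ 18/7 + 221.675ms (3/7)
8. 1551.724ms @ 3 + 517.241ms (1)
9. 2068.966ms @ 4 + 517.241ms (1)
10. 2586.207ms @ 5 + 1293.103ms (5/2)
11. 3879.31ms @ 15/2 + 775.862ms (3/2)
12. 4655.172ms @ 9 + 387.931ms (3/4)
13. 5043.103ms @ 39/4 + 387.931ms (3/4)
14. 5431.034ms @ 21/2 + 775.862ms (3/2)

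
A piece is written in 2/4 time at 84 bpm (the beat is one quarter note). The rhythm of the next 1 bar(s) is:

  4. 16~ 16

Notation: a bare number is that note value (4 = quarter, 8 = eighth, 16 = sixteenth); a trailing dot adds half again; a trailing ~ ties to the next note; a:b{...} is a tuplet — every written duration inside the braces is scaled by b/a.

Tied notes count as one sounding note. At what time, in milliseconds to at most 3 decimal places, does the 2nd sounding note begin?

1. 0.0ms @ 0 + 1071.429ms (3/2)
2. 1071.429ms @ 3/2 + 357.143ms (1/2)

note 2 onset = 3/2b = 1071.429ms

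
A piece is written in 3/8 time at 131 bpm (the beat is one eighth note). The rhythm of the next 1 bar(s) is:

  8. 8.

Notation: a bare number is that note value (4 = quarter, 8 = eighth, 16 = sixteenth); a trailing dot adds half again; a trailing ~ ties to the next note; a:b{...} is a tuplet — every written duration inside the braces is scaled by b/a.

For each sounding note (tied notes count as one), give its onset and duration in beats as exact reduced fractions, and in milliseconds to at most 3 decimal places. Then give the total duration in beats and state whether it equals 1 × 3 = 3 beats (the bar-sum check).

1) 0.0ms=0b +687.023ms=3/2b
2) 687.023ms=3/2b +687.023ms=3/2b
Σ=3b of 3 (131bpm 3/8) — PASS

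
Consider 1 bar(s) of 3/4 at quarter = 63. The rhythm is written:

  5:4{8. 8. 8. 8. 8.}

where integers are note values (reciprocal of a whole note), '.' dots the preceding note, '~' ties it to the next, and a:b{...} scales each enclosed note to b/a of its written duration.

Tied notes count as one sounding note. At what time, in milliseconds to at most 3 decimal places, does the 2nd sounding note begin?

1. 0.0ms @ 0 + 571.429ms (3/5)
2. 571.429ms @ 3/5 + 571.429ms (3/5)
3. 1142.857ms @ 6/5 + 571.429ms (3/5)
4. 1714.286ms @ 9/5 + 571.429ms (3/5)
5. 2285.714ms @ 12/5 + 571.429ms (3/5)

note 2 onset = 3/5b = 571.429ms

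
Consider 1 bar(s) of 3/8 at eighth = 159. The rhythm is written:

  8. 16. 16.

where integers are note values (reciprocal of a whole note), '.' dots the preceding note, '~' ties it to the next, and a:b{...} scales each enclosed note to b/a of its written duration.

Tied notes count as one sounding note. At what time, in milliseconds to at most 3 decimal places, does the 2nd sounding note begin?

1. 0.0ms @ 0 + 566.038ms (3/2)
2. 566.038ms @ 3/2 + 283.019ms (3/4)
3. 849.057ms @ 9/4 + 283.019ms (3/4)

note 2 onset = 3/2b = 566.038ms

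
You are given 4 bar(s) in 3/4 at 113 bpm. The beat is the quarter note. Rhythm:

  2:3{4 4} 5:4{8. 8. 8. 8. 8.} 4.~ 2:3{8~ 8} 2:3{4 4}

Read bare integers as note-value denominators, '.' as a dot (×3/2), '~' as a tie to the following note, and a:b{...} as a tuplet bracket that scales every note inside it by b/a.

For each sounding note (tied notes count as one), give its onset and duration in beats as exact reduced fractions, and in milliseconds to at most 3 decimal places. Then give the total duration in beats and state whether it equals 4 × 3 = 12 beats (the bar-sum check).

1) 0.0ms=0b +796.46ms=3/2b
2) 796.46ms=3/2b +796.46ms=3/2b
3) 1592.92ms=3b +318.584ms=3/5b
4) 1911.504ms=18/5b +318.584ms=3/5b
5) 2230.088ms=21/5b +318.584ms=3/5b
6) 2548.673ms=24/5b +318.584ms=3/5b
7) 2867.257ms=27/5b +318.584ms=3/5b
8) 3185.841ms=6b +1592.92ms=3b
9) 4778.761ms=9b +796.46ms=3/2b
10) 5575.221ms=21/2b +796.46ms=3/2b
Σ=12b of 12 (113bpm 3/4) — PASS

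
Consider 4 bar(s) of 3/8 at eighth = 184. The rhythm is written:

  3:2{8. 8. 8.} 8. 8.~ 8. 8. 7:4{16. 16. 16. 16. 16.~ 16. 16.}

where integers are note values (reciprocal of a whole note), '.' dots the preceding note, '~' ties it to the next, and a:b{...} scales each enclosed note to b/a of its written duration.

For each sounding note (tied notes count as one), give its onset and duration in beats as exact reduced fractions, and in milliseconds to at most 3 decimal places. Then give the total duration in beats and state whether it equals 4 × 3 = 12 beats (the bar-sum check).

1) 0.0ms=0b +326.087ms=1b
2) 326.087ms=1b +326.087ms=1b
3) 652.174ms=2b +326.087ms=1b
4) 978.261ms=3b +489.13ms=3/2b
5) 1467.391ms=9/2b +978.261ms=3b
6) 2445.652ms=15/2b +489.13ms=3/2b
7) 2934.783ms=9b +139.752ms=3/7b
8) 3074.534ms=66/7b +139.752ms=3/7b
9) 3214.286ms=69/7b +139.752ms=3/7b
10) 3354.037ms=72/7b +139.752ms=3/7b
11) 3493.789ms=75/7b +279.503ms=6/7b
12) 3773.292ms=81/7b +139.752ms=3/7b
Σ=12b of 12 (184bpm 3/8) — PASS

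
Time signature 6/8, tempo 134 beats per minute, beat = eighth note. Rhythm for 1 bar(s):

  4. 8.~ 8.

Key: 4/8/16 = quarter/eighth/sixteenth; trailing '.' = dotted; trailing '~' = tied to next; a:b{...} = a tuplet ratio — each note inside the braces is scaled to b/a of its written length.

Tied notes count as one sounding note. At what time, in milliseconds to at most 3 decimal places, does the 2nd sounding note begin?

note 2 onset = 3b = 1343.284ms

1. 0.0ms @ 0 + 1343.284ms (3)
2. 1343.284ms @ 3 + 1343.284ms (3)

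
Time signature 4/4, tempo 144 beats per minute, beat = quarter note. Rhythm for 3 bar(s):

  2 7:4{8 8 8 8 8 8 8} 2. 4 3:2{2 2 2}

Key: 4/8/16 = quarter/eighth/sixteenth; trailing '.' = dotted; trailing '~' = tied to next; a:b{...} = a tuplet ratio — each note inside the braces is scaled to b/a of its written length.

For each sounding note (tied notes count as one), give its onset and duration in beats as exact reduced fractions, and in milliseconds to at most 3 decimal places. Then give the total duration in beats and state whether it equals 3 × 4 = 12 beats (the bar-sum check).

1) 0.0ms=0b +833.333ms=2b
2) 833.333ms=2b +119.048ms=2/7b
3) 952.381ms=16/7b +119.048ms=2/7b
4) 1071.429ms=18/7b +119.048ms=2/7b
5) 1190.476ms=20/7b +119.048ms=2/7b
6) 1309.524ms=22/7b +119.048ms=2/7b
7) 1428.571ms=24/7b +119.048ms=2/7b
8) 1547.619ms=26/7b +119.048ms=2/7b
9) 1666.667ms=4b +1250.0ms=3b
10) 2916.667ms=7b +416.667ms=1b
11) 3333.333ms=8b +555.556ms=4/3b
12) 3888.889ms=28/3b +555.556ms=4/3b
13) 4444.444ms=32/3b +555.556ms=4/3b
Σ=12b of 12 (144bpm 4/4) — PASS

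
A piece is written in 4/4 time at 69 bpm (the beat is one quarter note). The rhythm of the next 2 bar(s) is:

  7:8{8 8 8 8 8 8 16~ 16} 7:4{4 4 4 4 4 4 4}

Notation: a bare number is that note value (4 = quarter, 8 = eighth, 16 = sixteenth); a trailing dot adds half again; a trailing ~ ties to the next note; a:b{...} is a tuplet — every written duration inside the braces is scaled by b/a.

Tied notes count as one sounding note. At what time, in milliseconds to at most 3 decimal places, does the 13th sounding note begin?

1. 0.0ms @ 0 + 496.894ms (4/7)
2. 496.894ms @ 4/7 + 496.894ms (4/7)
3. 993.789ms @ 8/7 + 496.894ms (4/7)
4. 1490.683ms @ 12/7 + 496.894ms (4/7)
5. 1987.578ms @ 16/7 + 496.894ms (4/7)
6. 2484.472ms @ 20/7 + 496.894ms (4/7)
7. 2981.366ms @ 24/7 + 496.894ms (4/7)
8. 3478.261ms @ 4 + 496.894ms (4/7)
9. 3975.155ms @ 32/7 + 496.894ms (4/7)
10. 4472.05ms @ 36/7 + 496.894ms (4/7)
11. 4968.944ms @ 40/7 + 496.894ms (4/7)
12. 5465.839ms @ 44/7 + 496.894ms (4/7)
13. 5962.733ms @ 48/7 + 496.894ms (4/7)
14. 6459.627ms @ 52/7 + 496.894ms (4/7)

note 13 onset = 48/7b = 5962.733ms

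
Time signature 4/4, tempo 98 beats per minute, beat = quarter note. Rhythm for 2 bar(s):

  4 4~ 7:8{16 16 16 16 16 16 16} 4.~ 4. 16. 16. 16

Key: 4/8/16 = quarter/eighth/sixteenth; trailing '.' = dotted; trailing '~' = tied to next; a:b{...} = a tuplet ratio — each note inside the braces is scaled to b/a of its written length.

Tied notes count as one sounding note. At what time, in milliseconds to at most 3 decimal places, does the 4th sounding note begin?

note 4 onset = 18/7b = 1574.344ms

1. 0.0ms @ 0 + 612.245ms (1)
2. 612.245ms @ 1 + 787.172ms (9/7)
3. 1399.417ms @ 16/7 + 174.927ms (2/7)
4. 1574.344ms @ 18/7 + 174.927ms (2/7)
5. 1749.271ms @ 20/7 + 174.927ms (2/7)
6. 1924.198ms @ 22/7 + 174.927ms (2/7)
7. 2099.125ms @ 24/7 + 174.927ms (2/7)
8. 2274.052ms @ 26/7 + 174.927ms (2/7)
9. 2448.98ms @ 4 + 1836.735ms (3)
10. 4285.714ms @ 7 + 229.592ms (3/8)
11. 4515.306ms @ 59/8 + 229.592ms (3/8)
12. 4744.898ms @ 31/4 + 153.061ms (1/4)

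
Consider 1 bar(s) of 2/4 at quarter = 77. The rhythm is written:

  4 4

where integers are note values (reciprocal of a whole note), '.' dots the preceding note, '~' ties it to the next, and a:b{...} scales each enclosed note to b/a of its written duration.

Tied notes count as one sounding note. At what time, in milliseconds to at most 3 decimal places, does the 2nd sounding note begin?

1. 0.0ms @ 0 + 779.221ms (1)
2. 779.221ms @ 1 + 779.221ms (1)

note 2 onset = 1b = 779.221ms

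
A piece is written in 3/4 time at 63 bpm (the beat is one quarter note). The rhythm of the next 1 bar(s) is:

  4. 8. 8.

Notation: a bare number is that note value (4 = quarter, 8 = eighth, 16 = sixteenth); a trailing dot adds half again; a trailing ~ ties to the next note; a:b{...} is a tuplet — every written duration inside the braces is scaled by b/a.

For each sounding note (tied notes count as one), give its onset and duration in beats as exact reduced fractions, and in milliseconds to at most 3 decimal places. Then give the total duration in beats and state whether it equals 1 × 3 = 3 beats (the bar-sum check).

1) 0.0ms=0b +1428.571ms=3/2b
2) 1428.571ms=3/2b +714.286ms=3/4b
3) 2142.857ms=9/4b +714.286ms=3/4b
Σ=3b of 3 (63bpm 3/4) — PASS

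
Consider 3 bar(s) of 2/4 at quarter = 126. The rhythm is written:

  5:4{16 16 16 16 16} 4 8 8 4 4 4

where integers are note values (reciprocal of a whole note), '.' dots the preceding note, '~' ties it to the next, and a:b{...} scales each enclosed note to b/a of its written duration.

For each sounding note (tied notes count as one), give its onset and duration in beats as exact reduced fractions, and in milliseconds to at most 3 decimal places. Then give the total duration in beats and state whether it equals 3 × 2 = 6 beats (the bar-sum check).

1) 0.0ms=0b +95.238ms=1/5b
2) 95.238ms=1/5b +95.238ms=1/5b
3) 190.476ms=2/5b +95.238ms=1/5b
4) 285.714ms=3/5b +95.238ms=1/5b
5) 380.952ms=4/5b +95.238ms=1/5b
6) 476.19ms=1b +476.19ms=1b
7) 952.381ms=2b +238.095ms=1/2b
8) 1190.476ms=5/2b +238.095ms=1/2b
9) 1428.571ms=3b +476.19ms=1b
10) 1904.762ms=4b +476.19ms=1b
11) 2380.952ms=5b +476.19ms=1b
Σ=6b of 6 (126bpm 2/4) — PASS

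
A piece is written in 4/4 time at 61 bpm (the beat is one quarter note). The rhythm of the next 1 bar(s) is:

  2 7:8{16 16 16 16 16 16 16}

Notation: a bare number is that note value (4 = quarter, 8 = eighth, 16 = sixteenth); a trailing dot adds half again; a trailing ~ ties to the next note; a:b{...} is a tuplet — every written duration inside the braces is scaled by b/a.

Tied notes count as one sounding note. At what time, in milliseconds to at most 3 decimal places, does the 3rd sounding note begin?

note 3 onset = 16/7b = 2248.244ms

1. 0.0ms @ 0 + 1967.213ms (2)
2. 1967.213ms @ 2 + 281.03ms (2/7)
3. 2248.244ms @ 16/7 + 281.03ms (2/7)
4. 2529.274ms @ 18/7 + 281.03ms (2/7)
5. 2810.304ms @ 20/7 + 281.03ms (2/7)
6. 3091.335ms @ 22/7 + 281.03ms (2/7)
7. 3372.365ms @ 24/7 + 281.03ms (2/7)
8. 3653.396ms @ 26/7 + 281.03ms (2/7)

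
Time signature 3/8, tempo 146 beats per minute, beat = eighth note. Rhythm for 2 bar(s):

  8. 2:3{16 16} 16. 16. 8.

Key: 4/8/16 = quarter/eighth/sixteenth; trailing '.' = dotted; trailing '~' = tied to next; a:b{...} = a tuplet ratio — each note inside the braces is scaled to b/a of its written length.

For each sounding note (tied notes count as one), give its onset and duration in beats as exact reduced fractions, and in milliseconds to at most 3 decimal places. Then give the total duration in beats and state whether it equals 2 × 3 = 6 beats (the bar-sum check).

1) 0.0ms=0b +616.438ms=3/2b
2) 616.438ms=3/2b +308.219ms=3/4b
3) 924.658ms=9/4b +308.219ms=3/4b
4) 1232.877ms=3b +308.219ms=3/4b
5) 1541.096ms=15/4b +308.219ms=3/4b
6) 1849.315ms=9/2b +616.438ms=3/2b
Σ=6b of 6 (146bpm 3/8) — PASS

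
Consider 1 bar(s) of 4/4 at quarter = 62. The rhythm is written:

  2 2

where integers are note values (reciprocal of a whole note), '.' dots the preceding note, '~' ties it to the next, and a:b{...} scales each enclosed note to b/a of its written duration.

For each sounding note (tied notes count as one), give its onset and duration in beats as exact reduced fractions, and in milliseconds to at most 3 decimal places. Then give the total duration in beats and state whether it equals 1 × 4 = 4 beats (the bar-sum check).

1) 0.0ms=0b +1935.484ms=2b
2) 1935.484ms=2b +1935.484ms=2b
Σ=4b of 4 (62bpm 4/4) — PASS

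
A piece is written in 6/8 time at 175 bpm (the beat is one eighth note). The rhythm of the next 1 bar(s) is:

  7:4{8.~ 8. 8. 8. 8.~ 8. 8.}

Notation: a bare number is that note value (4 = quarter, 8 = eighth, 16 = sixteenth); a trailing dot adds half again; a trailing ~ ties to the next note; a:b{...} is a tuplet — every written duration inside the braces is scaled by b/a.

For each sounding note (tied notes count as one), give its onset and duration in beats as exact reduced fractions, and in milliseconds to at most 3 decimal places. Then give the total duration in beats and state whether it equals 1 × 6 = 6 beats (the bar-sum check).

1) 0.0ms=0b +587.755ms=12/7b
2) 587.755ms=12/7b +293.878ms=6/7b
3) 881.633ms=18/7b +293.878ms=6/7b
4) 1175.51ms=24/7b +587.755ms=12/7b
5) 1763.265ms=36/7b +293.878ms=6/7b
Σ=6b of 6 (175bpm 6/8) — PASS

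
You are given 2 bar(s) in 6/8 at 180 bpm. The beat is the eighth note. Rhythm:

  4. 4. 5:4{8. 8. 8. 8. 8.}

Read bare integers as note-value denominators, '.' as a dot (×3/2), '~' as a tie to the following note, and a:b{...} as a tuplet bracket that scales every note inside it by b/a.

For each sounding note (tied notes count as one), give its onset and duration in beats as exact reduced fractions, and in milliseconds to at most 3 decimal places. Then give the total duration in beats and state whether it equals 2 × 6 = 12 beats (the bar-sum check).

1) 0.0ms=0b +1000.0ms=3b
2) 1000.0ms=3b +1000.0ms=3b
3) 2000.0ms=6b +400.0ms=6/5b
4) 2400.0ms=36/5b +400.0ms=6/5b
5) 2800.0ms=42/5b +400.0ms=6/5b
6) 3200.0ms=48/5b +400.0ms=6/5b
7) 3600.0ms=54/5b +400.0ms=6/5b
Σ=12b of 12 (180bpm 6/8) — PASS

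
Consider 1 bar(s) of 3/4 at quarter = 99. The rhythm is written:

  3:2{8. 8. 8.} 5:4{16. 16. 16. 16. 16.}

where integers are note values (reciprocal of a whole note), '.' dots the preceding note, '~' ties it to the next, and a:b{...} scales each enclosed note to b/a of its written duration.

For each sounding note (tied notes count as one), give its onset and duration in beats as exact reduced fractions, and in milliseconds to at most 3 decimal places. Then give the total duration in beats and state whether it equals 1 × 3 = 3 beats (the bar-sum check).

1) 0.0ms=0b +303.03ms=1/2b
2) 303.03ms=1/2b +303.03ms=1/2b
3) 606.061ms=1b +303.03ms=1/2b
4) 909.091ms=3/2b +181.818ms=3/10b
5) 1090.909ms=9/5b +181.818ms=3/10b
6) 1272.727ms=21/10b +181.818ms=3/10b
7) 1454.545ms=12/5b +181.818ms=3/10b
8) 1636.364ms=27/10b +181.818ms=3/10b
Σ=3b of 3 (99bpm 3/4) — PASS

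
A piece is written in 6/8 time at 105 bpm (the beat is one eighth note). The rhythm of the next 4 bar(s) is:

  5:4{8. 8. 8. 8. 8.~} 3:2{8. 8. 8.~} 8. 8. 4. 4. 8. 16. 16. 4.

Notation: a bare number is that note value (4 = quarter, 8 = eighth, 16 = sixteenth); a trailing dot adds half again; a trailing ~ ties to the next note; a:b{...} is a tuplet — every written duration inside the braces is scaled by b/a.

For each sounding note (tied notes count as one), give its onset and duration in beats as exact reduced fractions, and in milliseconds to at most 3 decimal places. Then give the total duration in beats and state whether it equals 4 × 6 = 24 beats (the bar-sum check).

1) 0.0ms=0b +685.714ms=6/5b
2) 685.714ms=6/5b +685.714ms=6/5b
3) 1371.429ms=12/5b +685.714ms=6/5b
4) 2057.143ms=18/5b +685.714ms=6/5b
5) 2742.857ms=24/5b +1257.143ms=11/5b
6) 4000.0ms=7b +571.429ms=1b
7) 4571.429ms=8b +1428.571ms=5/2b
8) 6000.0ms=21/2b +857.143ms=3/2b
9) 6857.143ms=12b +1714.286ms=3b
10) 8571.429ms=15b +1714.286ms=3b
11) 10285.714ms=18b +857.143ms=3/2b
12) 11142.857ms=39/2b +428.571ms=3/4b
13) 11571.429ms=81/4b +428.571ms=3/4b
14) 12000.0ms=21b +1714.286ms=3b
Σ=24b of 24 (105bpm 6/8) — PASS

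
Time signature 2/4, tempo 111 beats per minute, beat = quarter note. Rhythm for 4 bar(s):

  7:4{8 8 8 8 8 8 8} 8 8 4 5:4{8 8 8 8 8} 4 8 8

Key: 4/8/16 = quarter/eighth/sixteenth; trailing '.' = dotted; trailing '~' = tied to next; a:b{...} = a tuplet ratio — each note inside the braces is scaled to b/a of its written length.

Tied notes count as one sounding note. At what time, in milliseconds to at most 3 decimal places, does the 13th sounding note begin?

1. 0.0ms @ 0 + 154.44ms (2/7)
2. 154.44ms @ 2/7 + 154.44ms (2/7)
3. 308.88ms @ 4/7 + 154.44ms (2/7)
4. 463.32ms @ 6/7 + 154.44ms (2/7)
5. 617.761ms @ 8/7 + 154.44ms (2/7)
6. 772.201ms @ 10/7 + 154.44ms (2/7)
7. 926.641ms @ 12/7 + 154.44ms (2/7)
8. 1081.081ms @ 2 + 270.27ms (1/2)
9. 1351.351ms @ 5/2 + 270.27ms (1/2)
10. 1621.622ms @ 3 + 540.541ms (1)
11. 2162.162ms @ 4 + 216.216ms (2/5)
12. 2378.378ms @ 22/5 + 216.216ms (2/5)
13. 2594.595ms @ 24/5 + 216.216ms (2/5)
14. 2810.811ms @ 26/5 + 216.216ms (2/5)
15. 3027.027ms @ 28/5 + 216.216ms (2/5)
16. 3243.243ms @ 6 + 540.541ms (1)
17. 3783.784ms @ 7 + 270.27ms (1/2)
18. 4054.054ms @ 15/2 + 270.27ms (1/2)

note 13 onset = 24/5b = 2594.595ms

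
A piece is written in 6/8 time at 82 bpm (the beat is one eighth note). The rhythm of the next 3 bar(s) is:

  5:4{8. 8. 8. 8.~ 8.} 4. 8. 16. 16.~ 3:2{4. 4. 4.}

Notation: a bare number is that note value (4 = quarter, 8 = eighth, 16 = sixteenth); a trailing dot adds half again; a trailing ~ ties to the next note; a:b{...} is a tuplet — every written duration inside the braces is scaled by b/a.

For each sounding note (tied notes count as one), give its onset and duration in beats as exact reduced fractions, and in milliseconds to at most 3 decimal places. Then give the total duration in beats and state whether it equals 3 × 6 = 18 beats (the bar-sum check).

1) 0.0ms=0b +878.049ms=6/5b
2) 878.049ms=6/5b +878.049ms=6/5b
3) 1756.098ms=12/5b +878.049ms=6/5b
4) 2634.146ms=18/5b +1756.098ms=12/5b
5) 4390.244ms=6b +2195.122ms=3b
6) 6585.366ms=9b +1097.561ms=3/2b
7) 7682.927ms=21/2b +548.78ms=3/4b
8) 8231.707ms=45/4b +2012.195ms=11/4b
9) 10243.902ms=14b +1463.415ms=2b
10) 11707.317ms=16b +1463.415ms=2b
Σ=18b of 18 (82bpm 6/8) — PASS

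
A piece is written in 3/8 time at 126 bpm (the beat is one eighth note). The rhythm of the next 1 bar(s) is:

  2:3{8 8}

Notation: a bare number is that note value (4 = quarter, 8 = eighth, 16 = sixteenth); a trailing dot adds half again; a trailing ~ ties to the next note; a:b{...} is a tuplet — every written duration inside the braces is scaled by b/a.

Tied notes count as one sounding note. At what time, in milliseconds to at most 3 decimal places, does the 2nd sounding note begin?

note 2 onset = 3/2b = 714.286ms

1. 0.0ms @ 0 + 714.286ms (3/2)
2. 714.286ms @ 3/2 + 714.286ms (3/2)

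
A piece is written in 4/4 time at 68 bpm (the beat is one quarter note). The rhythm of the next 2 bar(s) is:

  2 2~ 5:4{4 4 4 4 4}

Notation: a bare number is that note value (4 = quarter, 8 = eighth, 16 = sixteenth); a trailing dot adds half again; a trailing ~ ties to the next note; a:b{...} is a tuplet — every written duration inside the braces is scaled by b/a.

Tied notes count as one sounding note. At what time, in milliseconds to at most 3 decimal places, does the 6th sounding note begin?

1. 0.0ms @ 0 + 1764.706ms (2)
2. 1764.706ms @ 2 + 2470.588ms (14/5)
3. 4235.294ms @ 24/5 + 705.882ms (4/5)
4. 4941.176ms @ 28/5 + 705.882ms (4/5)
5. 5647.059ms @ 32/5 + 705.882ms (4/5)
6. 6352.941ms @ 36/5 + 705.882ms (4/5)

note 6 onset = 36/5b = 6352.941ms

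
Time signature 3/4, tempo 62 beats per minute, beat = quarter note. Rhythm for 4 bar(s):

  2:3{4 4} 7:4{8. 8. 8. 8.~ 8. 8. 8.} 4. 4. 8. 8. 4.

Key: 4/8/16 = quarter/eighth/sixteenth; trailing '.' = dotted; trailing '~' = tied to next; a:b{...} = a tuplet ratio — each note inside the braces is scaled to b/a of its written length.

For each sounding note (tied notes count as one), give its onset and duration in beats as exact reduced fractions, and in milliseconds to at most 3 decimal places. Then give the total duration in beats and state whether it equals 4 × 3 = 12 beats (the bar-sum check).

1) 0.0ms=0b +1451.613ms=3/2b
2) 1451.613ms=3/2b +1451.613ms=3/2b
3) 2903.226ms=3b +414.747ms=3/7b
4) 3317.972ms=24/7b +414.747ms=3/7b
5) 3732.719ms=27/7b +414.747ms=3/7b
6) 4147.465ms=30/7b +829.493ms=6/7b
7) 4976.959ms=36/7b +414.747ms=3/7b
8) 5391.705ms=39/7b +414.747ms=3/7b
9) 5806.452ms=6b +1451.613ms=3/2b
10) 7258.065ms=15/2b +1451.613ms=3/2b
11) 8709.677ms=9b +725.806ms=3/4b
12) 9435.484ms=39/4b +725.806ms=3/4b
13) 10161.29ms=21/2b +1451.613ms=3/2b
Σ=12b of 12 (62bpm 3/4) — PASS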